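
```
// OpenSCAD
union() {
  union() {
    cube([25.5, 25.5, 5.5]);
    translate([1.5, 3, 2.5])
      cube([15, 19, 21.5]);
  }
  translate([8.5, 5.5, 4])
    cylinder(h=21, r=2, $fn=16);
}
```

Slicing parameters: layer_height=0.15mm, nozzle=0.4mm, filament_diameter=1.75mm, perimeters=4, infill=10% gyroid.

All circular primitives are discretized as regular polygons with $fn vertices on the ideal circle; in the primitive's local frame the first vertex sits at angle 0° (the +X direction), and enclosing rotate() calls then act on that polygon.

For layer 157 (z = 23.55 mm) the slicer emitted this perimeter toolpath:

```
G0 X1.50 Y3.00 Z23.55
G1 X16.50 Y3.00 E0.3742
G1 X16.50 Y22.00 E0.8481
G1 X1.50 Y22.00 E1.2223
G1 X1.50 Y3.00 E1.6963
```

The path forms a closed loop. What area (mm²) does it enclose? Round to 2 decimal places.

Apply the shoelace formula to the sequence of (X, Y) vertices; enclosed area = 285.00 mm².

285.00 mm²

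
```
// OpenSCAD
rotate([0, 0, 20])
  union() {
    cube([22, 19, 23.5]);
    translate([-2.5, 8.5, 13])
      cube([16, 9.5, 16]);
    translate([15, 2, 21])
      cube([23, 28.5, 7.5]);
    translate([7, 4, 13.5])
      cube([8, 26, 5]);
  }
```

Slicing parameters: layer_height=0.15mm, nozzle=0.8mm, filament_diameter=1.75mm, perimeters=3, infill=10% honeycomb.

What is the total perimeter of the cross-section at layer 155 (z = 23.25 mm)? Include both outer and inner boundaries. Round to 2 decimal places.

At z = 23.25 mm: the 22×19 cube contributes its full rectangle (perimeter 82.00 mm); the 16×9.5 cube at (-2.5, 8.5) contributes its full rectangle (perimeter 51.00 mm); the 23×28.5 cube at (15, 2) contributes its full rectangle (perimeter 103.00 mm); the cube at (7, 4) is absent (z outside [13.5, 18.5]); Merging all regions: the regions partially overlap (shared area 247.25 mm²), so the edge portions inside another operand are dropped and the merged outline is re-measured after clipping — boundary = 142.00 mm; (whole slice rotated 20° about Z — lengths, areas and connectivity unchanged). Overall, the cross-section is a single solid region. Total boundary length (outer) = 142.00 mm.

142.00 mm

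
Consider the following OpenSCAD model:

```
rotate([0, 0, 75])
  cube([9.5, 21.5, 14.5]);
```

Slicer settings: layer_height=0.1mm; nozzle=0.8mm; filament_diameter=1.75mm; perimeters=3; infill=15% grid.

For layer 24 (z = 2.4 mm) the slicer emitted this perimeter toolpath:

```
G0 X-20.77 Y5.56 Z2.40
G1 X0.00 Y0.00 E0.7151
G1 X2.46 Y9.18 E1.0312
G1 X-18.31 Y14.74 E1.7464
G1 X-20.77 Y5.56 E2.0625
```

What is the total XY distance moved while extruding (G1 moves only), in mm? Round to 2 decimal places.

Sum the Euclidean lengths of each G1 segment: total = 62.01 mm.

62.01 mm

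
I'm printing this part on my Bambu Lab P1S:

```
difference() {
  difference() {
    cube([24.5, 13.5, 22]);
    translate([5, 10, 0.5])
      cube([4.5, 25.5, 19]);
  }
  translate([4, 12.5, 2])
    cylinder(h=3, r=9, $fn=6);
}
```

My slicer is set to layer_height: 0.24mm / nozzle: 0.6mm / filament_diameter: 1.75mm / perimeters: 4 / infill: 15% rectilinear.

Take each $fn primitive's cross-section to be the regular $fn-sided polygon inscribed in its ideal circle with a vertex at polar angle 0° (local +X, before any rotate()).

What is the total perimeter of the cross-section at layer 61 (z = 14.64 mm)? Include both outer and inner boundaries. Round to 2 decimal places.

At z = 14.64 mm: the cube (footprint 24.5×13.5) is included at this height (perimeter 76.00 mm); the cube at (5, 10) is present — its section is the full 4.5×25.5 rectangle (perimeter 60.00 mm); Subtracting the remaining from the first: starting from the 24.5×13.5 cube, the 4.5×25.5 cube at (5, 10) partially overlaps it — only the 15.75 mm² overlap (of its 114.75 mm²) is removed, clipping the outline — boundary = 83.00 mm; the cylinder at (4, 12.5) does not reach this height (z outside [2, 5]); Subtracting the remaining from the first: none of the subtracted shapes is present at this height, so that combined region is unchanged — boundary = 83.00 mm. Overall, the cross-section is a single solid region. Total boundary length (outer) = 83.00 mm.

83.00 mm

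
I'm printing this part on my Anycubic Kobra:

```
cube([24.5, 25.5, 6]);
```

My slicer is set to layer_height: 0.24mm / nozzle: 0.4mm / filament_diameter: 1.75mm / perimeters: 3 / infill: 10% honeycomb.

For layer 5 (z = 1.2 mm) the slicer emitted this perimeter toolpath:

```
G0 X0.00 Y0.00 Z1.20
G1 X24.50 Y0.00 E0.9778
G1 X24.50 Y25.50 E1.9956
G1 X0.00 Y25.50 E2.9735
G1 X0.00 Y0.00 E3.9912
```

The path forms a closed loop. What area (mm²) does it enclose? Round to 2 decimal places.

624.75 mm²

Apply the shoelace formula to the sequence of (X, Y) vertices; enclosed area = 624.75 mm².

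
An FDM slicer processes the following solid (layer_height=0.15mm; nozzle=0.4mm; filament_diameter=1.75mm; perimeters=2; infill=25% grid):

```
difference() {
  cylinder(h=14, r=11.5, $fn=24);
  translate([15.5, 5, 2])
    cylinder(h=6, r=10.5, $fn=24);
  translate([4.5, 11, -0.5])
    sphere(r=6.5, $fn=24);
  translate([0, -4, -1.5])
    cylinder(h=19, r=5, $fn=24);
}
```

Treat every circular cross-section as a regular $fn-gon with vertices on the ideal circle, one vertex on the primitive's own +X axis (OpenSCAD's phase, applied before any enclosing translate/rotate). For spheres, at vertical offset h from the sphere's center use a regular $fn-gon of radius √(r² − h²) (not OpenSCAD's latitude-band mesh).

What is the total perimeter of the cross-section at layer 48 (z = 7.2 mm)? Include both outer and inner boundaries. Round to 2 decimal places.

At z = 7.2 mm: the r=11.5 cylinder contributes a regular 24-gon of circumradius 11.5 (perimeter = 2·24·11.500·sin(180°/24) = 72.05 mm); the r=10.5 cylinder at (15.5, 5) gives a regular 24-gon of circumradius 10.5 (constant along its height) (perimeter = 2·24·10.500·sin(180°/24) = 65.79 mm); the sphere at (4.5, 11) is not intersected at this z (|z−center|=7.700 > r=6.5); the r=5 cylinder at (0, -4) contributes a regular 24-gon of circumradius 5 (perimeter = 2·24·5.000·sin(180°/24) = 31.33 mm); Subtracting the remaining from the first: starting from the r=11.5 cylinder, the r=10.5 cylinder at (15.5, 5) partially overlaps it — only the 55.86 mm² overlap (of its 342.42 mm²) is removed, clipping the outline; the r=5 cylinder at (0, -4) lies wholly inside it (removes its full 77.65 mm² and its 31.33 mm outline becomes a hole wall) — boundary (outer + 1 inner loop) = 103.68 mm. Overall, the cross-section is one region with 1 hole. Total boundary length (outer + inner) = 103.68 mm.

103.68 mm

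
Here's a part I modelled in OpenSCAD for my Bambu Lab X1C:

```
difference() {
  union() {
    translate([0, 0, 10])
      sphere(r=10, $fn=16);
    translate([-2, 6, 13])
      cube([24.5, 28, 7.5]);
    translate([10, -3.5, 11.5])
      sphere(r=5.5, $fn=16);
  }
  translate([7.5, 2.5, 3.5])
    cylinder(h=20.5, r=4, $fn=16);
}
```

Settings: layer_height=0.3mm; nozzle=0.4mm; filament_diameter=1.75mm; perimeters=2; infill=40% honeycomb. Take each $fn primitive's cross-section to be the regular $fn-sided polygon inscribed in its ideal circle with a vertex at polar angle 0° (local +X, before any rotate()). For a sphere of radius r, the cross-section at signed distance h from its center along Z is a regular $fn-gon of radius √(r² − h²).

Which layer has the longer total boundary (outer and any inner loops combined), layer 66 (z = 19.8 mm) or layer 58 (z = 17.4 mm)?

layer 58 (z = 17.4 mm)

Layer 66 (z = 19.8): the sphere: section is a regular 16-gon, circumradius = √(r²−h²) = √(10²−9.8²) = 1.990 (perimeter = 2·16·1.990·sin(180°/16) = 12.42 mm); the cube at (-2, 6) is present — its section is the full 24.5×28 rectangle (perimeter 105.00 mm); the sphere at (10, -3.5) does not reach this height (|z−center|=8.300 > r=5.5); Merging all regions: the 2 present regions are separate (no shared area or edge), so areas and boundary lengths simply add and each stays a separate island — boundary = 117.42 mm; the r=4 cylinder at (7.5, 2.5) gives a regular 16-gon of circumradius 4 (constant along its height) (perimeter = 2·16·4.000·sin(180°/16) = 24.97 mm); After the difference (first − rest): starting from the result so far, the r=4 cylinder at (7.5, 2.5) partially overlaps it — only the 1.12 mm² overlap (of its 48.98 mm²) is removed, clipping the outline — boundary = 117.60 mm. So its perimeter = 117.60 mm. Layer 58 (z = 17.4): the sphere: section is a regular 16-gon, circumradius = √(r²−h²) = √(10²−7.4²) = 6.726 (perimeter = 2·16·6.726·sin(180°/16) = 41.99 mm); the 24.5×28 cube at (-2, 6) contributes its full rectangle (perimeter 105.00 mm); the sphere at (10, -3.5) is not intersected at this z (|z−center|=5.900 > r=5.5); Taking the union: the regions partially overlap (shared area 2.30 mm²), so the edge portions inside another operand are dropped and the merged outline is re-measured after clipping — boundary = 136.72 mm; the cylinder at (7.5, 2.5): section is a regular 16-gon, circumradius r=4 (perimeter = 2·16·4.000·sin(180°/16) = 24.97 mm); Subtracting the remaining from the first: starting from the result so far, the r=4 cylinder at (7.5, 2.5) partially overlaps it — only the 13.49 mm² overlap (of its 48.98 mm²) is removed, clipping the outline — boundary = 137.82 mm. So its perimeter = 137.82 mm. Layer 58 is larger (137.82 vs 117.60 mm).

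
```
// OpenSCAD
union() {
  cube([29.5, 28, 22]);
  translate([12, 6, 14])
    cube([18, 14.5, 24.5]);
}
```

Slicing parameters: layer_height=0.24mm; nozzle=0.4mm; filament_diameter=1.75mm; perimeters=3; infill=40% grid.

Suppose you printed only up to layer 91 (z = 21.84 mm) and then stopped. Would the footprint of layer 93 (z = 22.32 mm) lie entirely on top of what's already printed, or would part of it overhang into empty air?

Compare the two slices. At z = 21.84: the cube (footprint 29.5×28) is included at this height (area 826.00 mm²); the cube at (12, 6) is present — its section is the full 18×14.5 rectangle (area 261.00 mm²); Taking the union: the regions partially overlap — summed areas 1087.00 mm² minus the doubly-counted overlap 253.75 mm² gives 833.25 mm² — area = 833.25 mm². At z = 22.32: the cube does not reach this height (z outside [0, 22]); the cube at (12, 6) is present — its section is the full 18×14.5 rectangle (area 261.00 mm²); Taking the union: only the 18×14.5 cube at (12, 6) is present, so the union is just that shape — area = 261.00 mm². Checking containment: the cross-section at z = 22.32 is a subset of the cross-section at z = 21.84.

entirely on top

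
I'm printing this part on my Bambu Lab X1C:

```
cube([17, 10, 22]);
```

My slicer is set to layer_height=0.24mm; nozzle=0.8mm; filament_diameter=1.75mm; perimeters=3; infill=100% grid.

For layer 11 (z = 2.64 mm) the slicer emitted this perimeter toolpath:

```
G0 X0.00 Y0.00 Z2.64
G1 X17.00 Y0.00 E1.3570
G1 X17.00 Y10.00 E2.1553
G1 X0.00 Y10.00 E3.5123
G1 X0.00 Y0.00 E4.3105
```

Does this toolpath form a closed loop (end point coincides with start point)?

Start point (G0): (0.00, 0.00). End point (last G1): the path returns to the start — closed.

yes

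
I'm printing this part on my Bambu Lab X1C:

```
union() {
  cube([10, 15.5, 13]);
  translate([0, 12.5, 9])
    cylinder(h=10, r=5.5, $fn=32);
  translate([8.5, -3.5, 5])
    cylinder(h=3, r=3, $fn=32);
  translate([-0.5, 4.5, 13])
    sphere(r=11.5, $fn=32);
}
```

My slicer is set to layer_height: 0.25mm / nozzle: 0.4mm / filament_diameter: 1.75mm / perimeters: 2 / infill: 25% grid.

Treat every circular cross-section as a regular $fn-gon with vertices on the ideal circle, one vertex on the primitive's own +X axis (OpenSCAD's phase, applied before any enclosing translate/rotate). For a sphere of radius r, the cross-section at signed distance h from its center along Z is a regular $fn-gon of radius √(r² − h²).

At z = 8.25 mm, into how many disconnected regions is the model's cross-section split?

1

At z = 8.25 mm: the cube is present — its section is the full 10×15.5 rectangle; the cylinder at (0, 12.5) is not intersected at this z (z outside [9, 19]); the cylinder at (8.5, -3.5) does not reach this height (z outside [5, 8]); the r=11.5 sphere at (-0.5, 4.5) contributes a regular 32-gon of circumradius √(11.5²−4.75²) = 10.473; Combining (union): the regions partially overlap (shared area 123.61 mm²), so overlapping operands fuse into one piece — 1 connected region. The result has 1 disconnected region.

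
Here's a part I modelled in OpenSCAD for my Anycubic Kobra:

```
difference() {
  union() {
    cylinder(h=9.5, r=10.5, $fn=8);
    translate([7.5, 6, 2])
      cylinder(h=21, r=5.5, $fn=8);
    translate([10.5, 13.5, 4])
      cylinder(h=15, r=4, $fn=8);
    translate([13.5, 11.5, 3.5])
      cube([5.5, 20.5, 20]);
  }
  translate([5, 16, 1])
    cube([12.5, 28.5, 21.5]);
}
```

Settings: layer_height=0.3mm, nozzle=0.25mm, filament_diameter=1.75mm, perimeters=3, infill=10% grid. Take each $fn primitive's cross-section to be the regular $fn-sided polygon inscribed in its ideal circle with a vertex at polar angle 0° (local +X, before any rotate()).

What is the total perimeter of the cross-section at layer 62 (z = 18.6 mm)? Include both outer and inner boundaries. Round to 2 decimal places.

At z = 18.6 mm: the cylinder is not intersected at this z (z outside [0, 9.5]); the r=5.5 cylinder at (7.5, 6) gives a regular 8-gon of circumradius 5.5 (constant along its height) (perimeter = 2·8·5.500·sin(180°/8) = 33.68 mm); the r=4 cylinder at (10.5, 13.5) gives a regular 8-gon of circumradius 4 (constant along its height) (perimeter = 2·8·4.000·sin(180°/8) = 24.49 mm); the cube at (13.5, 11.5) (footprint 5.5×20.5) is included at this height (perimeter 52.00 mm); Merging all regions: the regions partially overlap (shared area 5.00 mm²), so the edge portions inside another operand are dropped and the merged outline is re-measured after clipping — boundary = 91.55 mm; the cube at (5, 16) (footprint 12.5×28.5) is included at this height (perimeter 82.00 mm); Subtracting the remaining from the first: starting from that combined region, the 12.5×28.5 cube at (5, 16) partially overlaps it — only the 69.22 mm² overlap (of its 356.25 mm²) is removed, clipping the outline — boundary = 90.65 mm. Overall, the cross-section is a single solid region. Total boundary length (outer) = 90.65 mm.

90.65 mm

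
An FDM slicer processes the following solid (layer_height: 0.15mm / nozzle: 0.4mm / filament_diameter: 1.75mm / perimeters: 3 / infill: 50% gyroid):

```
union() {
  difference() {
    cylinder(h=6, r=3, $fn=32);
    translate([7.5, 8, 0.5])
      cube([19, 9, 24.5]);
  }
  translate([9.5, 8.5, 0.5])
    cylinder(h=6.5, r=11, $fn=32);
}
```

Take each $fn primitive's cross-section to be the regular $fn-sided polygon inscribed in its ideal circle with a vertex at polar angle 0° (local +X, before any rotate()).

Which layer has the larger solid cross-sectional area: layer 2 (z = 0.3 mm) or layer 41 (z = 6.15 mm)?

Layer 2 (z = 0.3): the cylinder: section is a regular 32-gon, circumradius r=3 (area = (32/2)·3.000²·sin(360°/32) = 28.09 mm²); the cube at (7.5, 8) does not reach this height (z outside [0.5, 25]); Subtracting the remaining from the first: none of the subtracted shapes is present at this height, so the r=3 cylinder is unchanged — area = 28.09 mm²; the cylinder at (9.5, 8.5) is not intersected at this z (z outside [0.5, 7]); Taking the union: only that combined region is present, so the union is just that shape — area = 28.09 mm². So its area = 28.09 mm². Layer 41 (z = 6.15): the cylinder is not intersected at this z (z outside [0, 6]); the 19×9 cube at (7.5, 8) contributes its full rectangle (area 171.00 mm²); Taking the first minus the rest: the first operand is absent here, so nothing remains; the cylinder at (9.5, 8.5): section is a regular 32-gon, circumradius r=11 (area = (32/2)·11.000²·sin(360°/32) = 377.69 mm²); Merging all regions: only the r=11 cylinder at (9.5, 8.5) is present, so the union is just that shape — area = 377.69 mm². So its area = 377.69 mm². Layer 41 is larger (377.69 vs 28.09 mm²).

layer 41 (z = 6.15 mm)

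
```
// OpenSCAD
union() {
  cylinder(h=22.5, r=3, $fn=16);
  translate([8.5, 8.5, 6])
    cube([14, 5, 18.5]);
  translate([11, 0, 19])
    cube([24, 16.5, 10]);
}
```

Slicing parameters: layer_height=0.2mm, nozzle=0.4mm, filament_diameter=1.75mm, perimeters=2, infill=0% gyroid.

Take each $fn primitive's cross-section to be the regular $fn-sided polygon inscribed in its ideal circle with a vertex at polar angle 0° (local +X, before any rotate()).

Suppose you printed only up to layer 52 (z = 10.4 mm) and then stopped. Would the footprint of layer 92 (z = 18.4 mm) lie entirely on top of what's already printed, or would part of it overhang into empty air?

Compare the two slices. At z = 10.4: the r=3 cylinder gives a regular 16-gon of circumradius 3 (constant along its height) (area = (16/2)·3.000²·sin(360°/16) = 27.55 mm²); the cube at (8.5, 8.5) (footprint 14×5) is included at this height (area 70.00 mm²); the cube at (11, 0) is not intersected at this z (z outside [19, 29]); Taking the union: the 2 present regions are separate (no shared area or edge), so areas and boundary lengths simply add and each stays a separate island — area = 97.55 mm². At z = 18.4: the cylinder: section is a regular 16-gon, circumradius r=3 (area = (16/2)·3.000²·sin(360°/16) = 27.55 mm²); the cube at (8.5, 8.5) is present — its section is the full 14×5 rectangle (area 70.00 mm²); the cube at (11, 0) does not reach this height (z outside [19, 29]); Merging all regions: the 2 present regions are separate (no shared area or edge), so areas and boundary lengths simply add and each stays a separate island — area = 97.55 mm². Checking containment: the cross-section at z = 18.4 is a subset of the cross-section at z = 10.4.

entirely on top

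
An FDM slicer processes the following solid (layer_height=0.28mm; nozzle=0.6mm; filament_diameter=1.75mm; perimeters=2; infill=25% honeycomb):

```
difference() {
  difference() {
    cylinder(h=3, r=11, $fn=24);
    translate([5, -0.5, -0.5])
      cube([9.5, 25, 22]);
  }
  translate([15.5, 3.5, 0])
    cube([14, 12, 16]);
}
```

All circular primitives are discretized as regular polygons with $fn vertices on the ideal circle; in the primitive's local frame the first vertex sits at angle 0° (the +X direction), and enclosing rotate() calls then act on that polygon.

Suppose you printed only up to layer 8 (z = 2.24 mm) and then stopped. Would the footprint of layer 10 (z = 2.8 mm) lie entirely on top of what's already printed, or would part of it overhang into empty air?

Compare the two slices. At z = 2.24: the r=11 cylinder contributes a regular 24-gon of circumradius 11 (area = (24/2)·11.000²·sin(360°/24) = 375.81 mm²); the cube at (5, -0.5) (footprint 9.5×25) is included at this height (area 237.50 mm²); After the difference (first − rest): starting from the r=11 cylinder (375.81 mm²), the 9.5×25 cube at (5, -0.5) partially overlaps it — only the 44.24 mm² overlap (of its 237.50 mm²) is removed, clipping the outline — area = 331.57 mm²; the 14×12 cube at (15.5, 3.5) contributes its full rectangle (area 168.00 mm²); Subtracting the remaining from the first: starting from that combined region (331.57 mm²), the 14×12 cube at (15.5, 3.5) misses the remaining region (no effect) — area = 331.57 mm². At z = 2.8: the r=11 cylinder gives a regular 24-gon of circumradius 11 (constant along its height) (area = (24/2)·11.000²·sin(360°/24) = 375.81 mm²); the 9.5×25 cube at (5, -0.5) contributes its full rectangle (area 237.50 mm²); After the difference (first − rest): starting from the r=11 cylinder (375.81 mm²), the 9.5×25 cube at (5, -0.5) partially overlaps it — only the 44.24 mm² overlap (of its 237.50 mm²) is removed, clipping the outline — area = 331.57 mm²; the 14×12 cube at (15.5, 3.5) contributes its full rectangle (area 168.00 mm²); Subtracting the remaining from the first: starting from that combined region (331.57 mm²), the 14×12 cube at (15.5, 3.5) misses the remaining region (no effect) — area = 331.57 mm². Checking containment: the cross-section at z = 2.8 is a subset of the cross-section at z = 2.24.

entirely on top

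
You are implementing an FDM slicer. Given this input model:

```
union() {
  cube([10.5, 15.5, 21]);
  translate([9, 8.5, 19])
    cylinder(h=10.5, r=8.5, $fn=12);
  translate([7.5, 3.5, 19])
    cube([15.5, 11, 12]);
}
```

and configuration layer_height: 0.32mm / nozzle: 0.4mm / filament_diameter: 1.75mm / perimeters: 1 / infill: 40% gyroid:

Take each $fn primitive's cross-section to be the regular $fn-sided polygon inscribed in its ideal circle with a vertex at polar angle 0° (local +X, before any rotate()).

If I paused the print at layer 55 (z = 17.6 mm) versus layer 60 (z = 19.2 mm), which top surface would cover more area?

layer 60 (z = 19.2 mm)

Layer 55 (z = 17.6): the cube is present — its section is the full 10.5×15.5 rectangle (area 162.75 mm²); the cylinder at (9, 8.5) is absent (z outside [19, 29.5]); the cube at (7.5, 3.5) is not intersected at this z (z outside [19, 31]); Taking the union: only the 10.5×15.5 cube is present, so the union is just that shape — area = 162.75 mm². So its area = 162.75 mm². Layer 60 (z = 19.2): the 10.5×15.5 cube contributes its full rectangle (area 162.75 mm²); the r=8.5 cylinder at (9, 8.5) contributes a regular 12-gon of circumradius 8.5 (area = (12/2)·8.500²·sin(360°/12) = 216.75 mm²); the cube at (7.5, 3.5) (footprint 15.5×11) is included at this height (area 170.50 mm²); Taking the union: the regions partially overlap — summed areas 550.00 mm² minus the doubly-counted overlap 227.80 mm² gives 322.20 mm² — area = 322.20 mm². So its area = 322.20 mm². Layer 60 is larger (322.20 vs 162.75 mm²).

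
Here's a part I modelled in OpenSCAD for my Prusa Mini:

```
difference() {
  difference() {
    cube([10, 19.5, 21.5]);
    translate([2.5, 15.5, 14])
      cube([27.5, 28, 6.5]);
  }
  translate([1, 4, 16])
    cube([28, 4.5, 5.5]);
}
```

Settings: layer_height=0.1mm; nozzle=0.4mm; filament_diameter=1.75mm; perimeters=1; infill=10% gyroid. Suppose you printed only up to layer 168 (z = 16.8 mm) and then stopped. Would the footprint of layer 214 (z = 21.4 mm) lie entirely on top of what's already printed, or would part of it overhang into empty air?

part overhangs

Compare the two slices. At z = 16.8: the 10×19.5 cube contributes its full rectangle (area 195.00 mm²); the 27.5×28 cube at (2.5, 15.5) contributes its full rectangle (area 770.00 mm²); Taking the first minus the rest: starting from the 10×19.5 cube (195.00 mm²), the 27.5×28 cube at (2.5, 15.5) partially overlaps it — only the 30.00 mm² overlap (of its 770.00 mm²) is removed, clipping the outline — area = 165.00 mm²; the cube at (1, 4) (footprint 28×4.5) is included at this height (area 126.00 mm²); Subtracting the remaining from the first: starting from the result so far (165.00 mm²), the 28×4.5 cube at (1, 4) partially overlaps it — only the 40.50 mm² overlap (of its 126.00 mm²) is removed, clipping the outline — area = 124.50 mm². At z = 21.4: the cube (footprint 10×19.5) is included at this height (area 195.00 mm²); the cube at (2.5, 15.5) is absent (z outside [14, 20.5]); After the difference (first − rest): none of the subtracted shapes is present at this height, so the 10×19.5 cube is unchanged — area = 195.00 mm²; the cube at (1, 4) (footprint 28×4.5) is included at this height (area 126.00 mm²); Subtracting the remaining from the first: starting from the result so far (195.00 mm²), the 28×4.5 cube at (1, 4) partially overlaps it — only the 40.50 mm² overlap (of its 126.00 mm²) is removed, clipping the outline — area = 154.50 mm². Checking containment: at z = 21.4 the cross-section extends beyond the z = 16.8 cross-section by about 30.00 mm².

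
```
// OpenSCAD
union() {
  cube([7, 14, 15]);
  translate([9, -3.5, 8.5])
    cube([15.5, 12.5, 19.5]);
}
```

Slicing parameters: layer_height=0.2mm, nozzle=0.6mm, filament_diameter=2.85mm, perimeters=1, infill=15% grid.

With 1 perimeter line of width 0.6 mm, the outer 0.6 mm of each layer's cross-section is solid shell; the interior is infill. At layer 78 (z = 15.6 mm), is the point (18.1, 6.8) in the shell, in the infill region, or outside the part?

At z = 15.6 mm: the cube is absent (z outside [0, 15]); the cube at (9, -3.5) is present — its section is the full 15.5×12.5 rectangle; Combining (union): only the 15.5×12.5 cube at (9, -3.5) is present, so the union is just that shape — 1 connected region. Overall, the cross-section is a single solid region. The nearest boundary edge runs (24.50, 9.00)→(9.00, 9.00); distance from the point to it = 2.20 mm. The point is inside the cross-section and 2.20 mm from the nearest boundary — more than the 0.6 mm shell width (1 × 0.6), so it's in the infill interior.

infill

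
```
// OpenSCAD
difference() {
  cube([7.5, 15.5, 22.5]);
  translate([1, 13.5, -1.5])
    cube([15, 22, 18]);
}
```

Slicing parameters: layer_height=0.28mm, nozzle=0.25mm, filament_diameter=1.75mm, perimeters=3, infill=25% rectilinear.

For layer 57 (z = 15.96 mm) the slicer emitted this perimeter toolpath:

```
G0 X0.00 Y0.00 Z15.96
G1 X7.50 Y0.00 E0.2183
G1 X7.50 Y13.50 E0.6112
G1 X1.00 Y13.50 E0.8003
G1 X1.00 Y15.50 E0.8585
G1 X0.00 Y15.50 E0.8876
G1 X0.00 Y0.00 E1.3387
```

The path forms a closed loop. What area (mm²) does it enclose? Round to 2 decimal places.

103.25 mm²

Apply the shoelace formula to the sequence of (X, Y) vertices; enclosed area = 103.25 mm².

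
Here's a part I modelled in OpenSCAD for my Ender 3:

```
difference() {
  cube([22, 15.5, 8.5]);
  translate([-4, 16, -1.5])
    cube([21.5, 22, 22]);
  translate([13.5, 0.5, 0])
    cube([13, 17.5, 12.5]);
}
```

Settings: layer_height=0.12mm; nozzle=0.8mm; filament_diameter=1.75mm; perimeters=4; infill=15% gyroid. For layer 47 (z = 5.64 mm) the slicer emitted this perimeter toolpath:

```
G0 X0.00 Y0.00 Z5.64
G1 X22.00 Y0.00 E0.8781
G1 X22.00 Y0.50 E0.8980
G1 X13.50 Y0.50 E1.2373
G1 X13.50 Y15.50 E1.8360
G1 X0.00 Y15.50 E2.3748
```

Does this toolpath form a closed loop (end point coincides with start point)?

Start point (G0): (0.00, 0.00). End point (last G1): the path does not return to the start — open.

no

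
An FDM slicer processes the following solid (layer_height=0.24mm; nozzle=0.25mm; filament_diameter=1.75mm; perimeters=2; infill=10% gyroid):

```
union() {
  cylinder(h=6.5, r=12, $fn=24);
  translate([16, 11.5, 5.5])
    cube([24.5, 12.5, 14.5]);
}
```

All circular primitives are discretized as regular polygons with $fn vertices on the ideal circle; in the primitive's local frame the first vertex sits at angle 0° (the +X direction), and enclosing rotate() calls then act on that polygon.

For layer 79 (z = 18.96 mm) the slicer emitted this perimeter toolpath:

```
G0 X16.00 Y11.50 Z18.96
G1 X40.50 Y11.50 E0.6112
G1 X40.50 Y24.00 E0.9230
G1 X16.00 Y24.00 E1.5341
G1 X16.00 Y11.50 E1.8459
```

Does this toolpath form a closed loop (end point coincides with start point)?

yes

Start point (G0): (16.00, 11.50). End point (last G1): the path returns to the start — closed.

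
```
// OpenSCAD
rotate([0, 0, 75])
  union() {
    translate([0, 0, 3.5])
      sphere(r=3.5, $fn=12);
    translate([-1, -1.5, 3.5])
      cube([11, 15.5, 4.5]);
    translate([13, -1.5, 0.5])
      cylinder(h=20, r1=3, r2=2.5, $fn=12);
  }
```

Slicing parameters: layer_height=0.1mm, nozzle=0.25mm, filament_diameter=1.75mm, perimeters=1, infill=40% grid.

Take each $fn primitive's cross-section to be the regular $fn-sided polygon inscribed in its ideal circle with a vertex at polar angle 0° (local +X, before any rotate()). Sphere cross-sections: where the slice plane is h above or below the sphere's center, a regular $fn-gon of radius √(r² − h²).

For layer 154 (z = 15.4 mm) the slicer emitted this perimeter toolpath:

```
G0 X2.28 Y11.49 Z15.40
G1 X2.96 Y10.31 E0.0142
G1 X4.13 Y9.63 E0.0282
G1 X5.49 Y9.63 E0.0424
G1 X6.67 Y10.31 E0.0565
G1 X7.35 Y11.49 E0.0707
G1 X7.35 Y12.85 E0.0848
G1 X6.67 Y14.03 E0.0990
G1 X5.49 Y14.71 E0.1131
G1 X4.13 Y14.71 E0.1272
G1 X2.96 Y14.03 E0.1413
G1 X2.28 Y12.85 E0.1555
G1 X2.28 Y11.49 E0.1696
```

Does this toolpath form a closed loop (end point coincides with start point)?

Start point (G0): (2.28, 11.49). End point (last G1): the path returns to the start — closed.

yes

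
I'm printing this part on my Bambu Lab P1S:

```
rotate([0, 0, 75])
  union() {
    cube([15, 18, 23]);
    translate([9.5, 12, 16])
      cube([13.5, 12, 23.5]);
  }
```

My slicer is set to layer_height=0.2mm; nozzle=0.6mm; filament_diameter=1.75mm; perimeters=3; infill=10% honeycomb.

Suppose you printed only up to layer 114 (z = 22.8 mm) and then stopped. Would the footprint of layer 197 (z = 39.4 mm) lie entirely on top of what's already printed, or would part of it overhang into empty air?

entirely on top

Compare the two slices. At z = 22.8: the 15×18 cube contributes its full rectangle (area 270.00 mm²); the cube at (9.5, 12) is present — its section is the full 13.5×12 rectangle (area 162.00 mm²); Taking the union: the regions partially overlap — summed areas 432.00 mm² minus the doubly-counted overlap 33.00 mm² gives 399.00 mm² — area = 399.00 mm²; (whole slice rotated 75° about Z — lengths, areas and connectivity unchanged). At z = 39.4: the cube is absent (z outside [0, 23]); the 13.5×12 cube at (9.5, 12) contributes its full rectangle (area 162.00 mm²); Combining (union): only the 13.5×12 cube at (9.5, 12) is present, so the union is just that shape — area = 162.00 mm²; (whole slice rotated 75° about Z — lengths, areas and connectivity unchanged). Checking containment: the cross-section at z = 39.4 is a subset of the cross-section at z = 22.8.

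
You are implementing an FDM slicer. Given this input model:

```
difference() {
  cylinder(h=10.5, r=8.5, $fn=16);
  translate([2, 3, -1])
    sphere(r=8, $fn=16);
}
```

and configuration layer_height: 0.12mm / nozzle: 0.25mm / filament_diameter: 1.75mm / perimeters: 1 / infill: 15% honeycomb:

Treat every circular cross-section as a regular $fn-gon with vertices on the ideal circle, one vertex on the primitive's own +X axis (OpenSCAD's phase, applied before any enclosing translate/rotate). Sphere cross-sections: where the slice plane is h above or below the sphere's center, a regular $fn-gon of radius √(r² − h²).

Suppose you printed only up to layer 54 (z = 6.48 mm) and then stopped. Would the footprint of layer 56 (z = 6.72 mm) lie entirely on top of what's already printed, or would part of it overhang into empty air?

Compare the two slices. At z = 6.48: the r=8.5 cylinder gives a regular 16-gon of circumradius 8.5 (constant along its height) (area = (16/2)·8.500²·sin(360°/16) = 221.19 mm²); the sphere at (2, 3): section is a regular 16-gon, circumradius = √(r²−h²) = √(8²−7.48²) = 2.837 (area = (16/2)·2.837²·sin(360°/16) = 24.64 mm²); Taking the first minus the rest: starting from the r=8.5 cylinder (221.19 mm²), the r=8 sphere at (2, 3) lies wholly inside it (removes its full 24.64 mm² and its 17.71 mm outline becomes a hole wall) — area = 196.55 mm². At z = 6.72: the r=8.5 cylinder contributes a regular 16-gon of circumradius 8.5 (area = (16/2)·8.500²·sin(360°/16) = 221.19 mm²); the sphere at (2, 3): section is a regular 16-gon, circumradius = √(r²−h²) = √(8²−7.72²) = 2.098 (area = (16/2)·2.098²·sin(360°/16) = 13.48 mm²); After the difference (first − rest): starting from the r=8.5 cylinder (221.19 mm²), the r=8 sphere at (2, 3) lies wholly inside it (removes its full 13.48 mm² and its 13.10 mm outline becomes a hole wall) — area = 207.72 mm². Checking containment: at z = 6.72 the cross-section extends beyond the z = 6.48 cross-section by about 11.17 mm².

part overhangs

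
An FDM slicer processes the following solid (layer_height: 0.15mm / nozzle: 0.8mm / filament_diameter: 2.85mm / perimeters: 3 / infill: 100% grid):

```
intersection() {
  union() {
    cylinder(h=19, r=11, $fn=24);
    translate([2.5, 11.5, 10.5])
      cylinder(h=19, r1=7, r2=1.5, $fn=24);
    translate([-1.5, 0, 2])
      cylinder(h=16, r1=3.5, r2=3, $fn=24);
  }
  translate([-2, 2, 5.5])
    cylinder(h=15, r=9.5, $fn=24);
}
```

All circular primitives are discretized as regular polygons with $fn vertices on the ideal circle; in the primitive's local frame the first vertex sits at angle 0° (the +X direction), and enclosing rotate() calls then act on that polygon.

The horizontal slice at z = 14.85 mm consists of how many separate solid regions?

1

At z = 14.85 mm: the cylinder: section is a regular 24-gon, circumradius r=11; the cone at (2.5, 11.5) (r1=7→r2=1.5) has section circumradius 5.741 here — a regular 24-gon; the cone at (-1.5, 0) contributes a regular 24-gon of circumradius 3.098 (interpolated between r1=3.5 and r2=3 at t=0.803); Taking the union: the regions partially overlap (shared area 66.31 mm²), so overlapping operands fuse into one piece — 1 connected region; the cylinder at (-2, 2): section is a regular 24-gon, circumradius r=9.5; Taking the intersection: the r=9.5 cylinder at (-2, 2) partially overlaps the result so far; clipping to the common part keeps 264.40 mm² — 1 connected region. The result has 1 disconnected region.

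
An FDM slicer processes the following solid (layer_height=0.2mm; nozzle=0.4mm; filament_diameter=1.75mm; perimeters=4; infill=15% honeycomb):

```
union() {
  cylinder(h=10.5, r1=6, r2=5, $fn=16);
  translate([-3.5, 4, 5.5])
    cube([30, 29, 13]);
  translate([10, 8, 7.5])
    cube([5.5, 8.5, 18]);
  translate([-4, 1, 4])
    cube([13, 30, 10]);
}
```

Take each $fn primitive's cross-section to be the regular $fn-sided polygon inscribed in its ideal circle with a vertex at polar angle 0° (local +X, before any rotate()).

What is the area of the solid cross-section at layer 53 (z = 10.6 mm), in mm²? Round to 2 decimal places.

At z = 10.6 mm: the cone does not reach this height (z outside [0, 10.5]); the cube at (-3.5, 4) (footprint 30×29) is included at this height (area 870.00 mm²); the cube at (10, 8) is present — its section is the full 5.5×8.5 rectangle (area 46.75 mm²); the cube at (-4, 1) (footprint 13×30) is included at this height (area 390.00 mm²); Taking the union: the regions partially overlap — summed areas 1306.75 mm² minus the doubly-counted overlap 384.25 mm² gives 922.50 mm² — area = 922.50 mm². Overall, the cross-section is a single solid region. Net area = 922.50 mm².

922.50 mm²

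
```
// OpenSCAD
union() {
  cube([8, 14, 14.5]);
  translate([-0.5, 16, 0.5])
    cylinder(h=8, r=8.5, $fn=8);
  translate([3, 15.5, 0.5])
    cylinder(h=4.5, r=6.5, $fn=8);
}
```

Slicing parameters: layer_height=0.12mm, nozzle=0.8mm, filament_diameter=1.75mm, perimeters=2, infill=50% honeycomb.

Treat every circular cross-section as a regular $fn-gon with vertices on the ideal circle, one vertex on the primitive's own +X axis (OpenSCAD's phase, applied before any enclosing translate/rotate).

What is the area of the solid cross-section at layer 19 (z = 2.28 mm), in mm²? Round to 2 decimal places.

294.59 mm²

At z = 2.28 mm: the 8×14 cube contributes its full rectangle (area 112.00 mm²); the r=8.5 cylinder at (-0.5, 16) contributes a regular 8-gon of circumradius 8.5 (area = (8/2)·8.500²·sin(360°/8) = 204.35 mm²); the cylinder at (3, 15.5): section is a regular 8-gon, circumradius r=6.5 (area = (8/2)·6.500²·sin(360°/8) = 119.50 mm²); Merging all regions: the regions partially overlap — summed areas 435.85 mm² minus the doubly-counted overlap 141.26 mm² gives 294.59 mm² — area = 294.59 mm². Overall, the cross-section is a single solid region. Net area = 294.59 mm².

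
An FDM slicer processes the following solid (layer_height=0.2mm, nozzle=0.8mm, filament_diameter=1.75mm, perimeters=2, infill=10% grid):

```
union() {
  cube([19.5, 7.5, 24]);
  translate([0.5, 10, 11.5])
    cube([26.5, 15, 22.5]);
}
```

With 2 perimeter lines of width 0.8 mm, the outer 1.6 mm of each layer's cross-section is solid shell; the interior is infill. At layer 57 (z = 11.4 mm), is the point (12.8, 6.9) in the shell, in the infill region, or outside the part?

At z = 11.4 mm: the 19.5×7.5 cube contributes its full rectangle; the cube at (0.5, 10) does not reach this height (z outside [11.5, 34]); Taking the union: only the 19.5×7.5 cube is present, so the union is just that shape — 1 connected region. Overall, the cross-section is a single solid region. The nearest boundary edge runs (19.50, 7.50)→(0.00, 7.50); distance from the point to it = 0.60 mm. The point is inside the cross-section, 0.60 mm from the nearest boundary — within the 1.6 mm shell band (2 × 0.8).

shell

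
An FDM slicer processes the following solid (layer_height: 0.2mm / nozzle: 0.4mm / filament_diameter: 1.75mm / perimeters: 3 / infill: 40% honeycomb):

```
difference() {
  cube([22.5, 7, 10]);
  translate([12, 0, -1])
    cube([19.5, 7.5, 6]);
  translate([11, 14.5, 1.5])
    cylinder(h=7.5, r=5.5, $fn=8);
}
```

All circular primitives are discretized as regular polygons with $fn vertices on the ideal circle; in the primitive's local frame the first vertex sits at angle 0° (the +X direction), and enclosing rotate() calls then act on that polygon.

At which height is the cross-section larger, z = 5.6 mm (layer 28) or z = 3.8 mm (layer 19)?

Layer 28 (z = 5.6): the 22.5×7 cube contributes its full rectangle (area 157.50 mm²); the cube at (12, 0) is absent (z outside [-1, 5]); the r=5.5 cylinder at (11, 14.5) contributes a regular 8-gon of circumradius 5.5 (area = (8/2)·5.500²·sin(360°/8) = 85.56 mm²); Taking the first minus the rest: starting from the 22.5×7 cube (157.50 mm²), the r=5.5 cylinder at (11, 14.5) misses the remaining region (no effect) — area = 157.50 mm². So its area = 157.50 mm². Layer 19 (z = 3.8): the 22.5×7 cube contributes its full rectangle (area 157.50 mm²); the cube at (12, 0) is present — its section is the full 19.5×7.5 rectangle (area 146.25 mm²); the r=5.5 cylinder at (11, 14.5) gives a regular 8-gon of circumradius 5.5 (constant along its height) (area = (8/2)·5.500²·sin(360°/8) = 85.56 mm²); After the difference (first − rest): starting from the 22.5×7 cube (157.50 mm²), the 19.5×7.5 cube at (12, 0) partially overlaps it — only the 73.50 mm² overlap (of its 146.25 mm²) is removed, clipping the outline; the r=5.5 cylinder at (11, 14.5) misses the remaining region (no effect) — area = 84.00 mm². So its area = 84.00 mm². Layer 28 is larger (157.50 vs 84.00 mm²).

layer 28 (z = 5.6 mm)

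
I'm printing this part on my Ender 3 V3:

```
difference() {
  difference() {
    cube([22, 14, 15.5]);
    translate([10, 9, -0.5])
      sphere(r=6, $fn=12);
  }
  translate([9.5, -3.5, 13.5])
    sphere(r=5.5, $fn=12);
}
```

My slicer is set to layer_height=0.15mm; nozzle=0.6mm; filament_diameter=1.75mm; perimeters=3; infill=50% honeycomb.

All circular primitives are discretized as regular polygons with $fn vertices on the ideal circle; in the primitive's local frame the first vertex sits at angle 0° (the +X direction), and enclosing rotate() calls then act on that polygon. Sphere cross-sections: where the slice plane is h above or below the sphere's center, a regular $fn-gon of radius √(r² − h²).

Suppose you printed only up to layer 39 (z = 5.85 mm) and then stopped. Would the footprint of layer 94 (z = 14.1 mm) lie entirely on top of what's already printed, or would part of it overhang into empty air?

Compare the two slices. At z = 5.85: the cube is present — its section is the full 22×14 rectangle (area 308.00 mm²); the sphere at (10, 9) is absent (|z−center|=6.350 > r=6); After the difference (first − rest): none of the subtracted shapes is present at this height, so the 22×14 cube is unchanged — area = 308.00 mm²; the sphere at (9.5, -3.5) is not intersected at this z (|z−center|=7.650 > r=5.5); Subtracting the remaining from the first: none of the subtracted shapes is present at this height, so that combined region is unchanged — area = 308.00 mm². At z = 14.1: the 22×14 cube contributes its full rectangle (area 308.00 mm²); the sphere at (10, 9) is absent (|z−center|=14.600 > r=6); Subtracting the remaining from the first: none of the subtracted shapes is present at this height, so the 22×14 cube is unchanged — area = 308.00 mm²; the r=5.5 sphere at (9.5, -3.5) slices to a regular 12-gon of circumradius 5.467 (√(r²−h²) with h=0.6 from center) (area = (12/2)·5.467²·sin(360°/12) = 89.67 mm²); After the difference (first − rest): starting from that combined region (308.00 mm²), the r=5.5 sphere at (9.5, -3.5) partially overlaps it — only the 10.28 mm² overlap (of its 89.67 mm²) is removed, clipping the outline — area = 297.72 mm². Checking containment: the cross-section at z = 14.1 is a subset of the cross-section at z = 5.85.

entirely on top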